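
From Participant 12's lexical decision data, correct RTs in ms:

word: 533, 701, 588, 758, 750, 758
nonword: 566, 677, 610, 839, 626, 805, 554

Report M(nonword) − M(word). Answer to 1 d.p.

M(word) = 4088/6 = 681.333
M(nonword) = 4677/7 = 668.143
Difference = 668.143 − 681.333 = -13.190 ms

-13.2 ms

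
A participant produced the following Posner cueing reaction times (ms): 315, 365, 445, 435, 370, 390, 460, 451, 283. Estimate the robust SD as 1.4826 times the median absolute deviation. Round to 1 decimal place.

81.5 ms

Sorted: 283, 315, 365, 370, 390, 435, 445, 451, 460 → median = 390
|x − 390| sorted: 0, 20, 25, 45, 55, 61, 70, 75, 107 → MAD = 55
Robust SD ≈ 1.4826 × 55 = 81.543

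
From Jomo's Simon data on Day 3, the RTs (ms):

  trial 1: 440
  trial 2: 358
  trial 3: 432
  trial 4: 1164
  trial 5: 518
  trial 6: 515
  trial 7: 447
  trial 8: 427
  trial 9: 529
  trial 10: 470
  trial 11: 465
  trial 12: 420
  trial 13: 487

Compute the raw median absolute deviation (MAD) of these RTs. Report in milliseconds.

Sorted: 358, 420, 427, 432, 440, 447, 465, 470, 487, 515, 518, 529, 1164 → median = 465
|x − 465|: 25, 107, 33, 699, 53, 50, 18, 38, 64, 5, 0, 45, 22
Sorted deviations: 0, 5, 18, 22, 25, 33, 38, 45, 50, 53, 64, 107, 699 → MAD = 38

38 ms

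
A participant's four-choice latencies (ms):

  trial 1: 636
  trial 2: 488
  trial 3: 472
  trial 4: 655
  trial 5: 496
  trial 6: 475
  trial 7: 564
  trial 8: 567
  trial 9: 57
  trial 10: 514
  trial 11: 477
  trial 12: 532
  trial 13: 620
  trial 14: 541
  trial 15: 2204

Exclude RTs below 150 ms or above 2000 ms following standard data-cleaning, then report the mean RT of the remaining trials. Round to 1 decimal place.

541.3 ms

Excluded: 57, 2204
Retained (n=13): Σ = 7037
Mean = 7037/13 = 541.3077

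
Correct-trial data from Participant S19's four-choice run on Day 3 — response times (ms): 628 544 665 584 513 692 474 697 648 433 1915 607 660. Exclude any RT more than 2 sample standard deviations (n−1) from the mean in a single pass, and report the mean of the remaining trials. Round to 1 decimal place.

595.4 ms

n = 13, ΣRT = 9060, M = 696.923
Σ(x−M)² = 1690662.92; s = √(1690662.92/12) = 375.351
Cutoffs: 696.923 ± 2·375.351 → [-53.8, 1447.6]
Outside: 1915 → excluded.
Retained (n=12): Σ = 7145, mean = 7145/12 = 595.417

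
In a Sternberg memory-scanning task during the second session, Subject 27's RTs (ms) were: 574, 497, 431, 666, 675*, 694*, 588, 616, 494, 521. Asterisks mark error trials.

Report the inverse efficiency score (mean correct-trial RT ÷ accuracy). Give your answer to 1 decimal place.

Correct trials (n=8): 574, 497, 431, 666, 588, 616, 494, 521
Mean correct RT = 4387/8 = 548.3750 ms
Proportion correct = 8/10
IES = 548.3750 / (8/10) = 685.469 ms

685.5 ms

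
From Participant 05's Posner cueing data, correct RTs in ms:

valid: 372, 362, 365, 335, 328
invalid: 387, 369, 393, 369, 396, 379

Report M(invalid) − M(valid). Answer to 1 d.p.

M(valid) = 1762/5 = 352.400
M(invalid) = 2293/6 = 382.167
Difference = 382.167 − 352.400 = 29.767 ms

29.8 ms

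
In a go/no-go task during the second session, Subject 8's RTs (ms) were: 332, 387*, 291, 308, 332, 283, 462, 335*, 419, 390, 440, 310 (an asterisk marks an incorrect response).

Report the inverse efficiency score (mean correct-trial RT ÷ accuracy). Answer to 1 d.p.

428.0 ms

Correct trials (n=10): 332, 291, 308, 332, 283, 462, 419, 390, 440, 310
Mean correct RT = 3567/10 = 356.7000 ms
Proportion correct = 10/12
IES = 356.7000 / (10/12) = 428.040 ms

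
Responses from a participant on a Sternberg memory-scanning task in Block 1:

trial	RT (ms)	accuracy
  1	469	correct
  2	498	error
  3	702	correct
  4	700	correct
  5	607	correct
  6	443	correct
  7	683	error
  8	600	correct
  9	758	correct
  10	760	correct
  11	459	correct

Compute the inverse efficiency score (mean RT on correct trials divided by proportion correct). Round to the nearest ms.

Correct trials (n=9): 469, 702, 700, 607, 443, 600, 758, 760, 459
Mean correct RT = 5498/9 = 610.8889 ms
Proportion correct = 9/11
IES = 610.8889 / (9/11) = 746.642 ms

747 ms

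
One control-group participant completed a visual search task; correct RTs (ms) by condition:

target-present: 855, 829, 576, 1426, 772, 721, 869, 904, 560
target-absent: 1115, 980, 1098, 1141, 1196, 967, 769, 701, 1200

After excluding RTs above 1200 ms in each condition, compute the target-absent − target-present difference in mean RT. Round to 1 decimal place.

target-present: exclude 1426
M(target-present) = 6086/8 = 760.750
M(target-absent) = 9167/9 = 1018.556
Difference = 1018.556 − 760.750 = 257.806 ms

257.8 ms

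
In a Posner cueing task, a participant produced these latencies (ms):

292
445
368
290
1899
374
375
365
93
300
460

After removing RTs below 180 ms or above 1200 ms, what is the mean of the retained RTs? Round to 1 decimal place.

363.2 ms

Excluded: 93, 1899
Retained (n=9): Σ = 3269
Mean = 3269/9 = 363.2222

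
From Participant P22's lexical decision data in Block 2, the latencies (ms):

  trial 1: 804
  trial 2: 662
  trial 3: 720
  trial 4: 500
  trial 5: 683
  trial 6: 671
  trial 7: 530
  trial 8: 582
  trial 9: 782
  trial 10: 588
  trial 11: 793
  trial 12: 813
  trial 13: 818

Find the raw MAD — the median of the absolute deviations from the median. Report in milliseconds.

Sorted: 500, 530, 582, 588, 662, 671, 683, 720, 782, 793, 804, 813, 818 → median = 683
|x − 683|: 121, 21, 37, 183, 0, 12, 153, 101, 99, 95, 110, 130, 135
Sorted deviations: 0, 12, 21, 37, 95, 99, 101, 110, 121, 130, 135, 153, 183 → MAD = 101

101 ms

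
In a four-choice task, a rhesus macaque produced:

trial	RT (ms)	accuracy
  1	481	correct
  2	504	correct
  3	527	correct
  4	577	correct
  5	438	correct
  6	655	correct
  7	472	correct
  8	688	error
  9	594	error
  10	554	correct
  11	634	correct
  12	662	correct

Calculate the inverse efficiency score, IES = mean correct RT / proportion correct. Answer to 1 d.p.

660.5 ms

Correct trials (n=10): 481, 504, 527, 577, 438, 655, 472, 554, 634, 662
Mean correct RT = 5504/10 = 550.4000 ms
Proportion correct = 10/12
IES = 550.4000 / (10/12) = 660.480 ms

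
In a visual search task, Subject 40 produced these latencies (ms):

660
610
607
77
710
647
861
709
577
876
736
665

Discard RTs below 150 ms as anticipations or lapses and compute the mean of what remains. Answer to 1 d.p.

Excluded: 77
Retained (n=11): Σ = 7658
Mean = 7658/11 = 696.1818

696.2 ms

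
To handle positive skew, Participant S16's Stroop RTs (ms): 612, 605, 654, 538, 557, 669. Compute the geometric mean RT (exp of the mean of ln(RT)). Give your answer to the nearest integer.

ln(RT): 6.4167, 6.4052, 6.4831, 6.2879, 6.3226, 6.5058
Mean ln(RT) = 38.4213/6 = 6.40355
Geometric mean = exp(6.40355) = 603.98 ms

604 ms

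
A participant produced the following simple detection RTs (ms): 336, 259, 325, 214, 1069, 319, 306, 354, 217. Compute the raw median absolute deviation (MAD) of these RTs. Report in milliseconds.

Sorted: 214, 217, 259, 306, 319, 325, 336, 354, 1069 → median = 319
|x − 319|: 17, 60, 6, 105, 750, 0, 13, 35, 102
Sorted deviations: 0, 6, 13, 17, 35, 60, 102, 105, 750 → MAD = 35

35 ms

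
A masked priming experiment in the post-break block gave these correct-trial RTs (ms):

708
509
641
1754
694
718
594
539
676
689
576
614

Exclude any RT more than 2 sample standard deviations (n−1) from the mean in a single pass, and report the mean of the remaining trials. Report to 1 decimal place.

632.5 ms

n = 12, ΣRT = 8712, M = 726.000
Σ(x−M)² = 1203816.00; s = √(1203816.00/11) = 330.814
Cutoffs: 726.000 ± 2·330.814 → [64.4, 1387.6]
Outside: 1754 → excluded.
Retained (n=11): Σ = 6958, mean = 6958/11 = 632.545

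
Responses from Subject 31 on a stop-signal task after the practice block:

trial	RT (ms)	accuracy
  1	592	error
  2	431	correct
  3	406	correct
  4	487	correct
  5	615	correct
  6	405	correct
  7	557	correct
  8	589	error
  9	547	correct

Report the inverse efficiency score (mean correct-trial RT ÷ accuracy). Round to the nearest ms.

633 ms

Correct trials (n=7): 431, 406, 487, 615, 405, 557, 547
Mean correct RT = 3448/7 = 492.5714 ms
Proportion correct = 7/9
IES = 492.5714 / (7/9) = 633.306 ms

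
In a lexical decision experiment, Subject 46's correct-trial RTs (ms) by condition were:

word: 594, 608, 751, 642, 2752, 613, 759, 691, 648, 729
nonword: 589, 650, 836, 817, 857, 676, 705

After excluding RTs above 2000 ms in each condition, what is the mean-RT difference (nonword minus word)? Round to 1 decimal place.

62.3 ms

word: exclude 2752
M(word) = 6035/9 = 670.556
M(nonword) = 5130/7 = 732.857
Difference = 732.857 − 670.556 = 62.302 ms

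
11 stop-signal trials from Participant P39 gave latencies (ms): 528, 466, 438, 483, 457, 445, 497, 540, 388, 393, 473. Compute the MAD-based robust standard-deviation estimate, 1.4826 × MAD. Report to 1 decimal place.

Sorted: 388, 393, 438, 445, 457, 466, 473, 483, 497, 528, 540 → median = 466
|x − 466| sorted: 0, 7, 9, 17, 21, 28, 31, 62, 73, 74, 78 → MAD = 28
Robust SD ≈ 1.4826 × 28 = 41.513

41.5 ms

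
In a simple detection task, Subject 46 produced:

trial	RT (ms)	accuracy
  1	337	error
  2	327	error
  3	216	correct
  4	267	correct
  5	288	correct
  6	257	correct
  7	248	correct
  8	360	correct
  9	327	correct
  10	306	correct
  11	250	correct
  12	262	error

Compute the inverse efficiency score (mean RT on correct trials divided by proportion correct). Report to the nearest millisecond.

373 ms

Correct trials (n=9): 216, 267, 288, 257, 248, 360, 327, 306, 250
Mean correct RT = 2519/9 = 279.8889 ms
Proportion correct = 9/12
IES = 279.8889 / (9/12) = 373.185 ms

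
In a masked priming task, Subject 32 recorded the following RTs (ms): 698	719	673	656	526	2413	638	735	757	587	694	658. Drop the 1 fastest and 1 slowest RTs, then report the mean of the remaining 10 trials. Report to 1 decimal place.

Sorted: 526, 587, 638, 656, 658, 673, 694, 698, 719, 735, 757, 2413
Drop lowest 1 (526) and highest 1 (2413)
Remaining (n=10): Σ = 6815, mean = 6815/10 = 681.500

681.5 ms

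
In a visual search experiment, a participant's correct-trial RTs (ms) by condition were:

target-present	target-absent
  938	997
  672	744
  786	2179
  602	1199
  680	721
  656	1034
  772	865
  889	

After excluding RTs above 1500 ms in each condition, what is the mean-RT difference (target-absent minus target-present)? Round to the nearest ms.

177 ms

target-absent: exclude 2179
M(target-present) = 5995/8 = 749.375
M(target-absent) = 5560/6 = 926.667
Difference = 926.667 − 749.375 = 177.292 ms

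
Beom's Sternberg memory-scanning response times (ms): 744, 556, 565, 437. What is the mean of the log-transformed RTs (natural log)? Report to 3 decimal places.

ln(RT): 6.6120, 6.3208, 6.3368, 6.0799
Σ ln(RT) = 25.3496
Mean = 25.3496/4 = 6.33739

6.337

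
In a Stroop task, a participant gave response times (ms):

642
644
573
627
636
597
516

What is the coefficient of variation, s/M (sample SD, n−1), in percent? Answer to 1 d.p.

n = 7, Σ = 4235, M = 605.0000
Σ(x−M)² = 13344.000; s = √(13344.000/6) = 47.1593
CV = 47.1593 / 605.0000 = 0.07795 = 7.795%

7.8%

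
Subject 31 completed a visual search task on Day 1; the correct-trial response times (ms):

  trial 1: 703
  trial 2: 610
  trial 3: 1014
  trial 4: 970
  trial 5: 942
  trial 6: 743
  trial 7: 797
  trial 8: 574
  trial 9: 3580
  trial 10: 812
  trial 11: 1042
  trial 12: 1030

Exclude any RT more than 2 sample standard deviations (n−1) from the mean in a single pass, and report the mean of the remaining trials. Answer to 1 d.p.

n = 12, ΣRT = 12817, M = 1068.083
Σ(x−M)² = 7172286.92; s = √(7172286.92/11) = 807.481
Cutoffs: 1068.083 ± 2·807.481 → [-546.9, 2683.0]
Outside: 3580 → excluded.
Retained (n=11): Σ = 9237, mean = 9237/11 = 839.727

839.7 ms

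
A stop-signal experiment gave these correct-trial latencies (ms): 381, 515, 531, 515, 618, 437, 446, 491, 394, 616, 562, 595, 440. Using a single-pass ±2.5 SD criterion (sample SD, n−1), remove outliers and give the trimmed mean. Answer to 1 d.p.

n = 13, ΣRT = 6541, M = 503.154
Σ(x−M)² = 77493.69; s = √(77493.69/12) = 80.360
Cutoffs: 503.154 ± 2.5·80.360 → [302.3, 704.1]
No RTs fall outside the cutoffs; all 13 retained. Mean = 6541/13 = 503.154

503.2 ms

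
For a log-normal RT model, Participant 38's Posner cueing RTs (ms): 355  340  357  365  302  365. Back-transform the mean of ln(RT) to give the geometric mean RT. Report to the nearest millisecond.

347 ms

ln(RT): 5.8721, 5.8289, 5.8777, 5.8999, 5.7104, 5.8999
Mean ln(RT) = 35.0890/6 = 5.84817
Geometric mean = exp(5.84817) = 346.60 ms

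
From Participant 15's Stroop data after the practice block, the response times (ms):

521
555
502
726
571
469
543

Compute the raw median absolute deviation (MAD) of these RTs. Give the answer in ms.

Sorted: 469, 502, 521, 543, 555, 571, 726 → median = 543
|x − 543|: 22, 12, 41, 183, 28, 74, 0
Sorted deviations: 0, 12, 22, 28, 41, 74, 183 → MAD = 28

28 ms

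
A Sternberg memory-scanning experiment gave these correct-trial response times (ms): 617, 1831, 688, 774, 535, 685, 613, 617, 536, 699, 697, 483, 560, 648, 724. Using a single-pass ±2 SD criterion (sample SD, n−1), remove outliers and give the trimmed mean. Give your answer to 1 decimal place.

n = 15, ΣRT = 10707, M = 713.800
Σ(x−M)² = 1427596.40; s = √(1427596.40/14) = 319.329
Cutoffs: 713.800 ± 2·319.329 → [75.1, 1352.5]
Outside: 1831 → excluded.
Retained (n=14): Σ = 8876, mean = 8876/14 = 634.000

634.0 ms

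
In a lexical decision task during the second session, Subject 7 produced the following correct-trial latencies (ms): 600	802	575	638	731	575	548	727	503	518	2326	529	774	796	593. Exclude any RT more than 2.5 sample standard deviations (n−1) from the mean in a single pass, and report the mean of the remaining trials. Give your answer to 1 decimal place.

n = 15, ΣRT = 11235, M = 749.000
Σ(x−M)² = 2815468.00; s = √(2815468.00/14) = 448.447
Cutoffs: 749.000 ± 2.5·448.447 → [-372.1, 1870.1]
Outside: 2326 → excluded.
Retained (n=14): Σ = 8909, mean = 8909/14 = 636.357

636.4 ms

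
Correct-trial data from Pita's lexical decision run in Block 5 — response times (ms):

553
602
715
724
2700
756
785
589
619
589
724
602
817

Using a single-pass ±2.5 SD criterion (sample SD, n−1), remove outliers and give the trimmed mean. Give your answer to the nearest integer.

673 ms

n = 13, ΣRT = 10775, M = 828.846
Σ(x−M)² = 3881629.69; s = √(3881629.69/12) = 568.743
Cutoffs: 828.846 ± 2.5·568.743 → [-593.0, 2250.7]
Outside: 2700 → excluded.
Retained (n=12): Σ = 8075, mean = 8075/12 = 672.917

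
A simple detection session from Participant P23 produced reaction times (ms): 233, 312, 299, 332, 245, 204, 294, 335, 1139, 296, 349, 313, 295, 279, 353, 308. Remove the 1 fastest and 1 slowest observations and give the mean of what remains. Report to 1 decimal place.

303.1 ms

Sorted: 204, 233, 245, 279, 294, 295, 296, 299, 308, 312, 313, 332, 335, 349, 353, 1139
Drop lowest 1 (204) and highest 1 (1139)
Remaining (n=14): Σ = 4243, mean = 4243/14 = 303.071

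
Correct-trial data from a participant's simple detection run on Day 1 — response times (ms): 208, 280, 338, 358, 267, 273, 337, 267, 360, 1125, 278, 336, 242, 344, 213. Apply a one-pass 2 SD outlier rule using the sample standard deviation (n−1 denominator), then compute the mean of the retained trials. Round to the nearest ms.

293 ms

n = 15, ΣRT = 5226, M = 348.400
Σ(x−M)² = 681683.60; s = √(681683.60/14) = 220.662
Cutoffs: 348.400 ± 2·220.662 → [-92.9, 789.7]
Outside: 1125 → excluded.
Retained (n=14): Σ = 4101, mean = 4101/14 = 292.929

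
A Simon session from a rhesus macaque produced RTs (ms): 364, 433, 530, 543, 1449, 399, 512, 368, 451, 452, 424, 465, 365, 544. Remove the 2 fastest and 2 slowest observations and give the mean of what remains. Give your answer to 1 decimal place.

Sorted: 364, 365, 368, 399, 424, 433, 451, 452, 465, 512, 530, 543, 544, 1449
Drop lowest 2 (364, 365) and highest 2 (544, 1449)
Remaining (n=10): Σ = 4577, mean = 4577/10 = 457.700

457.7 ms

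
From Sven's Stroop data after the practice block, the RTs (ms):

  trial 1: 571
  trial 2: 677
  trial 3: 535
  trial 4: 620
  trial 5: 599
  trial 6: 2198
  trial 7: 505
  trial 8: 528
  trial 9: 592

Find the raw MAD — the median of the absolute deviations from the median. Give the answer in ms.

Sorted: 505, 528, 535, 571, 592, 599, 620, 677, 2198 → median = 592
|x − 592|: 21, 85, 57, 28, 7, 1606, 87, 64, 0
Sorted deviations: 0, 7, 21, 28, 57, 64, 85, 87, 1606 → MAD = 57

57 ms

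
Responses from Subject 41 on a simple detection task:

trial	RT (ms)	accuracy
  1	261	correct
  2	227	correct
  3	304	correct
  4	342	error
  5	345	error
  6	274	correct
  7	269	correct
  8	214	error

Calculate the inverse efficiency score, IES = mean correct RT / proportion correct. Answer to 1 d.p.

Correct trials (n=5): 261, 227, 304, 274, 269
Mean correct RT = 1335/5 = 267.0000 ms
Proportion correct = 5/8
IES = 267.0000 / (5/8) = 427.200 ms

427.2 ms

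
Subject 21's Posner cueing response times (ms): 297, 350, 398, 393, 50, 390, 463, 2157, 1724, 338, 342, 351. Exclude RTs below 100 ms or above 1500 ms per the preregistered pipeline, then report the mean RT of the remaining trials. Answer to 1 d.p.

369.1 ms

Excluded: 50, 1724, 2157
Retained (n=9): Σ = 3322
Mean = 3322/9 = 369.1111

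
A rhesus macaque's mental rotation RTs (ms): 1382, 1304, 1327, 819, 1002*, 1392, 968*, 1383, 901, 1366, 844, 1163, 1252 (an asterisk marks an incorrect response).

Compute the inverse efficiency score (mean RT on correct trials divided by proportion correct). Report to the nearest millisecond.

Correct trials (n=11): 1382, 1304, 1327, 819, 1392, 1383, 901, 1366, 844, 1163, 1252
Mean correct RT = 13133/11 = 1193.9091 ms
Proportion correct = 11/13
IES = 1193.9091 / (11/13) = 1410.983 ms

1411 ms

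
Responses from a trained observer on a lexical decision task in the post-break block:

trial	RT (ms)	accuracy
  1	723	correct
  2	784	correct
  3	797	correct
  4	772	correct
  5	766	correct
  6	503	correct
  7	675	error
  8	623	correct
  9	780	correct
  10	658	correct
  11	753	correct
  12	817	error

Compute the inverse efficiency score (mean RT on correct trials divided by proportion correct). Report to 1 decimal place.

859.1 ms

Correct trials (n=10): 723, 784, 797, 772, 766, 503, 623, 780, 658, 753
Mean correct RT = 7159/10 = 715.9000 ms
Proportion correct = 10/12
IES = 715.9000 / (10/12) = 859.080 ms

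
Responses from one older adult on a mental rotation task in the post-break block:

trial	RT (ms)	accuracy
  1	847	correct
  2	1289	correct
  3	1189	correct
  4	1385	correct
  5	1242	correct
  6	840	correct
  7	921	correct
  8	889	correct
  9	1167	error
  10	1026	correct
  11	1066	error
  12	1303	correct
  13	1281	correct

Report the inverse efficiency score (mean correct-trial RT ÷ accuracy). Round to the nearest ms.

Correct trials (n=11): 847, 1289, 1189, 1385, 1242, 840, 921, 889, 1026, 1303, 1281
Mean correct RT = 12212/11 = 1110.1818 ms
Proportion correct = 11/13
IES = 1110.1818 / (11/13) = 1312.033 ms

1312 ms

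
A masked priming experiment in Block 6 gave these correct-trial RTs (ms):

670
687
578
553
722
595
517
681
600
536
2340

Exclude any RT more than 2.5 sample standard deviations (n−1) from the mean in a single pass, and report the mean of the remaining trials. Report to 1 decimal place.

n = 11, ΣRT = 8479, M = 770.818
Σ(x−M)² = 2754249.64; s = √(2754249.64/10) = 524.809
Cutoffs: 770.818 ± 2.5·524.809 → [-541.2, 2082.8]
Outside: 2340 → excluded.
Retained (n=10): Σ = 6139, mean = 6139/10 = 613.900

613.9 ms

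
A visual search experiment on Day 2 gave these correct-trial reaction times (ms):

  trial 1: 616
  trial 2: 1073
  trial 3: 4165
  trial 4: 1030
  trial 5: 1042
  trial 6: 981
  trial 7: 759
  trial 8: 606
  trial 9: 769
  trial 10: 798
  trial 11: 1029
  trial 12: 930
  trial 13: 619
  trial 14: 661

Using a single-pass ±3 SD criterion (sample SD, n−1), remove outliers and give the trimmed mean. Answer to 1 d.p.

n = 14, ΣRT = 15078, M = 1077.000
Σ(x−M)² = 10663334.00; s = √(10663334.00/13) = 905.680
Cutoffs: 1077.000 ± 3·905.680 → [-1640.0, 3794.0]
Outside: 4165 → excluded.
Retained (n=13): Σ = 10913, mean = 10913/13 = 839.462

839.5 ms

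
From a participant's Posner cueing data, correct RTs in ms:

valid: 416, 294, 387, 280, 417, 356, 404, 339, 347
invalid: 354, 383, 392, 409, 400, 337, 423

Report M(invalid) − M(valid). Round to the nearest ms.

25 ms

M(valid) = 3240/9 = 360.000
M(invalid) = 2698/7 = 385.429
Difference = 385.429 − 360.000 = 25.429 ms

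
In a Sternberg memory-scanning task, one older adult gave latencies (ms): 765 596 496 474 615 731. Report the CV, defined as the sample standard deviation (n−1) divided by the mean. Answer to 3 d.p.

n = 6, Σ = 3677, M = 612.8333
Σ(x−M)² = 70330.833; s = √(70330.833/5) = 118.6009
CV = 118.6009 / 612.8333 = 0.19353

0.194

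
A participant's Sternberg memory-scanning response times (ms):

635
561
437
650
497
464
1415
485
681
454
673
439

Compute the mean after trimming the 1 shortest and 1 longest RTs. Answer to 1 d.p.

553.9 ms

Sorted: 437, 439, 454, 464, 485, 497, 561, 635, 650, 673, 681, 1415
Drop lowest 1 (437) and highest 1 (1415)
Remaining (n=10): Σ = 5539, mean = 5539/10 = 553.900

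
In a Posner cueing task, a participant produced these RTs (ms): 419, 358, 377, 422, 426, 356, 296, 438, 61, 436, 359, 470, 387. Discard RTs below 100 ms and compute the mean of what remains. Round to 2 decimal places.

Excluded: 61
Retained (n=12): Σ = 4744
Mean = 4744/12 = 395.3333

395.33 ms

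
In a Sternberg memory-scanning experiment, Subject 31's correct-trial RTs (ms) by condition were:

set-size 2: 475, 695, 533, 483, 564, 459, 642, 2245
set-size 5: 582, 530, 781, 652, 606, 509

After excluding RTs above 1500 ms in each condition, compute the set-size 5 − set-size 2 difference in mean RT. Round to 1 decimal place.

59.9 ms

set-size 2: exclude 2245
M(set-size 2) = 3851/7 = 550.143
M(set-size 5) = 3660/6 = 610.000
Difference = 610.000 − 550.143 = 59.857 ms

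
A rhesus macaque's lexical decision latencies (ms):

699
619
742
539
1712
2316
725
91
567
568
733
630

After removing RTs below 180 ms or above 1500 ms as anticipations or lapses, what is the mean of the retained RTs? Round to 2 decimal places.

Excluded: 91, 1712, 2316
Retained (n=9): Σ = 5822
Mean = 5822/9 = 646.8889

646.89 ms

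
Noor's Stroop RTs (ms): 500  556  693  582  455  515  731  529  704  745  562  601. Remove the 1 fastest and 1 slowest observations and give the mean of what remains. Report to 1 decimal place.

597.3 ms

Sorted: 455, 500, 515, 529, 556, 562, 582, 601, 693, 704, 731, 745
Drop lowest 1 (455) and highest 1 (745)
Remaining (n=10): Σ = 5973, mean = 5973/10 = 597.300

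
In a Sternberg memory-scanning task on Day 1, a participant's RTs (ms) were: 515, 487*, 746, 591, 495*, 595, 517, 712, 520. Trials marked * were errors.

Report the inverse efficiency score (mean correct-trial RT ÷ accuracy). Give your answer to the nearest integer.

Correct trials (n=7): 515, 746, 591, 595, 517, 712, 520
Mean correct RT = 4196/7 = 599.4286 ms
Proportion correct = 7/9
IES = 599.4286 / (7/9) = 770.694 ms

771 ms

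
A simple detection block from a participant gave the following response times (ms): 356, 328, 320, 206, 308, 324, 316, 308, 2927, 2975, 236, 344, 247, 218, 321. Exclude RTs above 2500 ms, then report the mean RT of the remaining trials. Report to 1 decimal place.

Excluded: 2927, 2975
Retained (n=13): Σ = 3832
Mean = 3832/13 = 294.7692

294.8 ms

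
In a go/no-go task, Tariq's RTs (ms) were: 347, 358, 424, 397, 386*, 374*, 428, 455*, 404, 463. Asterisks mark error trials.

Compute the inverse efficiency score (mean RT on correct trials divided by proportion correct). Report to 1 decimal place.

575.7 ms

Correct trials (n=7): 347, 358, 424, 397, 428, 404, 463
Mean correct RT = 2821/7 = 403.0000 ms
Proportion correct = 7/10
IES = 403.0000 / (7/10) = 575.714 ms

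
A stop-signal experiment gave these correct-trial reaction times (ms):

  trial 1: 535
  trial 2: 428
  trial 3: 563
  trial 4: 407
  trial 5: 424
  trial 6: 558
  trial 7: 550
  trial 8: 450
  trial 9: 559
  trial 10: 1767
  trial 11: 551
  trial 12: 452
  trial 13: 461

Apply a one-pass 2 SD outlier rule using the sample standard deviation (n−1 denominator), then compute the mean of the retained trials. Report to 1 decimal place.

494.8 ms

n = 13, ΣRT = 7705, M = 592.692
Σ(x−M)² = 1536668.77; s = √(1536668.77/12) = 357.849
Cutoffs: 592.692 ± 2·357.849 → [-123.0, 1308.4]
Outside: 1767 → excluded.
Retained (n=12): Σ = 5938, mean = 5938/12 = 494.833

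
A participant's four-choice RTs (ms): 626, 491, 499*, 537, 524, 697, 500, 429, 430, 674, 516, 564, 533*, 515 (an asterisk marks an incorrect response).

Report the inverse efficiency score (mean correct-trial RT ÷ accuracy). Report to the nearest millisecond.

Correct trials (n=12): 626, 491, 537, 524, 697, 500, 429, 430, 674, 516, 564, 515
Mean correct RT = 6503/12 = 541.9167 ms
Proportion correct = 12/14
IES = 541.9167 / (12/14) = 632.236 ms

632 ms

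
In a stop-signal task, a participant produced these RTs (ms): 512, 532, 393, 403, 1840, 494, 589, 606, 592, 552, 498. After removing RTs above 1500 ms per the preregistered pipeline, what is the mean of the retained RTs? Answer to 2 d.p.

517.10 ms

Excluded: 1840
Retained (n=10): Σ = 5171
Mean = 5171/10 = 517.1000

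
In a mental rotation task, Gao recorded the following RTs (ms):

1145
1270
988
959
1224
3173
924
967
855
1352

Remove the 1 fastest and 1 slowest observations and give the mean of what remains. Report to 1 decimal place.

Sorted: 855, 924, 959, 967, 988, 1145, 1224, 1270, 1352, 3173
Drop lowest 1 (855) and highest 1 (3173)
Remaining (n=8): Σ = 8829, mean = 8829/8 = 1103.625

1103.6 ms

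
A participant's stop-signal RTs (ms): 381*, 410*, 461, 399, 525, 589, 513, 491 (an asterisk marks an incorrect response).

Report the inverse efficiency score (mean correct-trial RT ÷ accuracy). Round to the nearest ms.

662 ms

Correct trials (n=6): 461, 399, 525, 589, 513, 491
Mean correct RT = 2978/6 = 496.3333 ms
Proportion correct = 6/8
IES = 496.3333 / (6/8) = 661.778 ms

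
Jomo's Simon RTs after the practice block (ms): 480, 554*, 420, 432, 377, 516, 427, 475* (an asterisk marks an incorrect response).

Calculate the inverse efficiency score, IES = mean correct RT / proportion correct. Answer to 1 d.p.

589.3 ms

Correct trials (n=6): 480, 420, 432, 377, 516, 427
Mean correct RT = 2652/6 = 442.0000 ms
Proportion correct = 6/8
IES = 442.0000 / (6/8) = 589.333 ms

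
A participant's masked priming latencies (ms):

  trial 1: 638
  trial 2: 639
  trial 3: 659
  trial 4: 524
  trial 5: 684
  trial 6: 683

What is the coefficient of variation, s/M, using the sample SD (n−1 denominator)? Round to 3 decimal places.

n = 6, Σ = 3827, M = 637.8333
Σ(x−M)² = 17578.833; s = √(17578.833/5) = 59.2939
CV = 59.2939 / 637.8333 = 0.09296

0.093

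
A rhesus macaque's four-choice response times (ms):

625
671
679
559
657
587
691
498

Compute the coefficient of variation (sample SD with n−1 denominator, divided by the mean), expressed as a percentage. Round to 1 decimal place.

10.9%

n = 8, Σ = 4967, M = 620.8750
Σ(x−M)² = 32204.875; s = √(32204.875/7) = 67.8284
CV = 67.8284 / 620.8750 = 0.10925 = 10.925%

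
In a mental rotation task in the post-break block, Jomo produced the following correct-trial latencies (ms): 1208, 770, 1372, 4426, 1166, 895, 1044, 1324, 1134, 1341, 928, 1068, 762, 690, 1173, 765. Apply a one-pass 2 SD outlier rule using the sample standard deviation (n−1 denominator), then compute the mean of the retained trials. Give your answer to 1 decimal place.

n = 16, ΣRT = 20066, M = 1254.125
Σ(x−M)² = 11466187.75; s = √(11466187.75/15) = 874.307
Cutoffs: 1254.125 ± 2·874.307 → [-494.5, 3002.7]
Outside: 4426 → excluded.
Retained (n=15): Σ = 15640, mean = 15640/15 = 1042.667

1042.7 ms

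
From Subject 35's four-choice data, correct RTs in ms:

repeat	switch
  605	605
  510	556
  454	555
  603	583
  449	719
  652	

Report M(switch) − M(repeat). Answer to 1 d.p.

M(repeat) = 3273/6 = 545.500
M(switch) = 3018/5 = 603.600
Difference = 603.600 − 545.500 = 58.100 ms

58.1 ms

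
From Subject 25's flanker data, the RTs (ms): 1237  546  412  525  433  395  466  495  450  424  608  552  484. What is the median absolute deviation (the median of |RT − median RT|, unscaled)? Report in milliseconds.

60 ms

Sorted: 395, 412, 424, 433, 450, 466, 484, 495, 525, 546, 552, 608, 1237 → median = 484
|x − 484|: 753, 62, 72, 41, 51, 89, 18, 11, 34, 60, 124, 68, 0
Sorted deviations: 0, 11, 18, 34, 41, 51, 60, 62, 68, 72, 89, 124, 753 → MAD = 60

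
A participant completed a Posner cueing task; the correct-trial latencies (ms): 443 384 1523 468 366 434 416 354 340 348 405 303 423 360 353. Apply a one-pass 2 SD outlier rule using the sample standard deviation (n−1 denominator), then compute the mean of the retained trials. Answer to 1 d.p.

n = 15, ΣRT = 6920, M = 461.333
Σ(x−M)² = 1236191.33; s = √(1236191.33/14) = 297.152
Cutoffs: 461.333 ± 2·297.152 → [-133.0, 1055.6]
Outside: 1523 → excluded.
Retained (n=14): Σ = 5397, mean = 5397/14 = 385.500

385.5 ms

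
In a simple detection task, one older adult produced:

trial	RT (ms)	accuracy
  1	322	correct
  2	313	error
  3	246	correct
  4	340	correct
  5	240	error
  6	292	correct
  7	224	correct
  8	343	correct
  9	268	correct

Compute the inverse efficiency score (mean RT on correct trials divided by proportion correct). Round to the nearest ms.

Correct trials (n=7): 322, 246, 340, 292, 224, 343, 268
Mean correct RT = 2035/7 = 290.7143 ms
Proportion correct = 7/9
IES = 290.7143 / (7/9) = 373.776 ms

374 ms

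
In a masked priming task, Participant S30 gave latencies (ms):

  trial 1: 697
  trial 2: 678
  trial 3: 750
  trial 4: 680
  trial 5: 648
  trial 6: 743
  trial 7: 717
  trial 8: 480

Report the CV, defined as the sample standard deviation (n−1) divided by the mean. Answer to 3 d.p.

0.127

n = 8, Σ = 5393, M = 674.1250
Σ(x−M)² = 51278.875; s = √(51278.875/7) = 85.5894
CV = 85.5894 / 674.1250 = 0.12696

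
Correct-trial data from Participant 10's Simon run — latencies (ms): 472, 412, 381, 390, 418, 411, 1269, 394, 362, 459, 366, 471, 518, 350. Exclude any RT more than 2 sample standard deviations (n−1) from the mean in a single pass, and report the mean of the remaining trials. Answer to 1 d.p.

415.7 ms

n = 14, ΣRT = 6673, M = 476.643
Σ(x−M)² = 706739.21; s = √(706739.21/13) = 233.162
Cutoffs: 476.643 ± 2·233.162 → [10.3, 943.0]
Outside: 1269 → excluded.
Retained (n=13): Σ = 5404, mean = 5404/13 = 415.692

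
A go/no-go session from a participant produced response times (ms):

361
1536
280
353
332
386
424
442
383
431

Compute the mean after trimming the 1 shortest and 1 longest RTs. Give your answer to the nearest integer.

Sorted: 280, 332, 353, 361, 383, 386, 424, 431, 442, 1536
Drop lowest 1 (280) and highest 1 (1536)
Remaining (n=8): Σ = 3112, mean = 3112/8 = 389.000

389 ms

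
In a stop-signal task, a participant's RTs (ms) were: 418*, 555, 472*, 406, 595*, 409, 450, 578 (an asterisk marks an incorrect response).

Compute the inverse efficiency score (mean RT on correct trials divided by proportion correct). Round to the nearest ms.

Correct trials (n=5): 555, 406, 409, 450, 578
Mean correct RT = 2398/5 = 479.6000 ms
Proportion correct = 5/8
IES = 479.6000 / (5/8) = 767.360 ms

767 ms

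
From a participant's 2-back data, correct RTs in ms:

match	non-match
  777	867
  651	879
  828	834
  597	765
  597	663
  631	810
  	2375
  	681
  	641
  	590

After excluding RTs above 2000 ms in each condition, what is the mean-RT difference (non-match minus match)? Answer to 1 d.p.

67.6 ms

non-match: exclude 2375
M(match) = 4081/6 = 680.167
M(non-match) = 6730/9 = 747.778
Difference = 747.778 − 680.167 = 67.611 ms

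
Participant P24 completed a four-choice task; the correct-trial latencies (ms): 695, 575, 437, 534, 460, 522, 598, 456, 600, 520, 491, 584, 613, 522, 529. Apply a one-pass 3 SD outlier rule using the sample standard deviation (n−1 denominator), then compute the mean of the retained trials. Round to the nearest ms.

n = 15, ΣRT = 8136, M = 542.400
Σ(x−M)² = 67063.60; s = √(67063.60/14) = 69.212
Cutoffs: 542.400 ± 3·69.212 → [334.8, 750.0]
No RTs fall outside the cutoffs; all 15 retained. Mean = 8136/15 = 542.400

542 ms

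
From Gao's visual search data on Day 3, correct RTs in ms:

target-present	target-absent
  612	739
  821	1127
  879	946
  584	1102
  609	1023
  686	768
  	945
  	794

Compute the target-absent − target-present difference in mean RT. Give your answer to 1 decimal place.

232.0 ms

M(target-present) = 4191/6 = 698.500
M(target-absent) = 7444/8 = 930.500
Difference = 930.500 − 698.500 = 232.000 ms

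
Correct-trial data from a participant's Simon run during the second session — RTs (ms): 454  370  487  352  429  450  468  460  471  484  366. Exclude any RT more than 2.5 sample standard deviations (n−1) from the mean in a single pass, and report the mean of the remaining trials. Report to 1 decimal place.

435.5 ms

n = 11, ΣRT = 4791, M = 435.545
Σ(x−M)² = 24608.73; s = √(24608.73/10) = 49.607
Cutoffs: 435.545 ± 2.5·49.607 → [311.5, 559.6]
No RTs fall outside the cutoffs; all 11 retained. Mean = 4791/11 = 435.545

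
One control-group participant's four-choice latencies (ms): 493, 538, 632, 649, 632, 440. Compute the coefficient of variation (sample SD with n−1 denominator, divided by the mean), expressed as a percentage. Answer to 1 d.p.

n = 6, Σ = 3384, M = 564.0000
Σ(x−M)² = 37566.000; s = √(37566.000/5) = 86.6787
CV = 86.6787 / 564.0000 = 0.15369 = 15.369%

15.4%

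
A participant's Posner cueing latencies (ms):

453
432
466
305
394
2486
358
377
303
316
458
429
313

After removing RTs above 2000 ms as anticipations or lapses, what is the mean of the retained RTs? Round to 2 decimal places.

383.67 ms

Excluded: 2486
Retained (n=12): Σ = 4604
Mean = 4604/12 = 383.6667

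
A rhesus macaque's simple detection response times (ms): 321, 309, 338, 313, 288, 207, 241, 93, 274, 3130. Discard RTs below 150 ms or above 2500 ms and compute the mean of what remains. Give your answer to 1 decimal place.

286.4 ms

Excluded: 93, 3130
Retained (n=8): Σ = 2291
Mean = 2291/8 = 286.3750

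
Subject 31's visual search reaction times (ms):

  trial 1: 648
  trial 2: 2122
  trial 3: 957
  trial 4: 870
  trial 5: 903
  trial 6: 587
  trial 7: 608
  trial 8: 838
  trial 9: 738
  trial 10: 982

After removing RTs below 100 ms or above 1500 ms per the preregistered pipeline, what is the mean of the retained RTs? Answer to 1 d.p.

792.3 ms

Excluded: 2122
Retained (n=9): Σ = 7131
Mean = 7131/9 = 792.3333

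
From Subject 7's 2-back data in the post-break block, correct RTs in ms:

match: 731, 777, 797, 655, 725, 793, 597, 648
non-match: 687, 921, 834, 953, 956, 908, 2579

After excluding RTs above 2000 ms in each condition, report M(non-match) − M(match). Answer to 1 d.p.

161.1 ms

non-match: exclude 2579
M(match) = 5723/8 = 715.375
M(non-match) = 5259/6 = 876.500
Difference = 876.500 − 715.375 = 161.125 ms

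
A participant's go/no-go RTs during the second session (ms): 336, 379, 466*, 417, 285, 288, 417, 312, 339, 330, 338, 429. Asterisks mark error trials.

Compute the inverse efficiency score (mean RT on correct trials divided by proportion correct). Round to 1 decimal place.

Correct trials (n=11): 336, 379, 417, 285, 288, 417, 312, 339, 330, 338, 429
Mean correct RT = 3870/11 = 351.8182 ms
Proportion correct = 11/12
IES = 351.8182 / (11/12) = 383.802 ms

383.8 ms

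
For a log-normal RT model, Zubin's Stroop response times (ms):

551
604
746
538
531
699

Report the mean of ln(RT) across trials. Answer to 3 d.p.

ln(RT): 6.3117, 6.4036, 6.6147, 6.2879, 6.2748, 6.5497
Σ ln(RT) = 38.4423
Mean = 38.4423/6 = 6.40705

6.407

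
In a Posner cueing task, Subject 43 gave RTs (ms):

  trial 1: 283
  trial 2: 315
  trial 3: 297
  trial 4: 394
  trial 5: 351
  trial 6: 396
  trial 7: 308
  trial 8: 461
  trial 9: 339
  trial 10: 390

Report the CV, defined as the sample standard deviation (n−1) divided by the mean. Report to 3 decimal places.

0.159

n = 10, Σ = 3534, M = 353.4000
Σ(x−M)² = 28266.400; s = √(28266.400/9) = 56.0420
CV = 56.0420 / 353.4000 = 0.15858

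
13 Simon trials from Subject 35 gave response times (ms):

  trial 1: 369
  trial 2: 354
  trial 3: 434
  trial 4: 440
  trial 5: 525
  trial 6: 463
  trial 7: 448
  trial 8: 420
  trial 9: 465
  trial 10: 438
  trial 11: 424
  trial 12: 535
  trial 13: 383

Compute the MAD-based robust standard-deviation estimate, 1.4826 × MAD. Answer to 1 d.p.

37.1 ms

Sorted: 354, 369, 383, 420, 424, 434, 438, 440, 448, 463, 465, 525, 535 → median = 438
|x − 438| sorted: 0, 2, 4, 10, 14, 18, 25, 27, 55, 69, 84, 87, 97 → MAD = 25
Robust SD ≈ 1.4826 × 25 = 37.065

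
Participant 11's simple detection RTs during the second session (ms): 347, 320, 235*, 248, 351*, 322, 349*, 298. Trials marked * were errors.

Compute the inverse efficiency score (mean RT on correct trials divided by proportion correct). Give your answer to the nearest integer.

Correct trials (n=5): 347, 320, 248, 322, 298
Mean correct RT = 1535/5 = 307.0000 ms
Proportion correct = 5/8
IES = 307.0000 / (5/8) = 491.200 ms

491 ms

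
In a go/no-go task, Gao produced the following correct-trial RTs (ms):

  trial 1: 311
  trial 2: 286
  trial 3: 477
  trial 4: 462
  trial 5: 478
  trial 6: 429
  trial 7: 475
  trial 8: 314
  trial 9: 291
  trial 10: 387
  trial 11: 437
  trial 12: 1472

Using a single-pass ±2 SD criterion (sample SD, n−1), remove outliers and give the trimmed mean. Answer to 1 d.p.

n = 12, ΣRT = 5819, M = 484.917
Σ(x−M)² = 1126708.92; s = √(1126708.92/11) = 320.044
Cutoffs: 484.917 ± 2·320.044 → [-155.2, 1125.0]
Outside: 1472 → excluded.
Retained (n=11): Σ = 4347, mean = 4347/11 = 395.182

395.2 ms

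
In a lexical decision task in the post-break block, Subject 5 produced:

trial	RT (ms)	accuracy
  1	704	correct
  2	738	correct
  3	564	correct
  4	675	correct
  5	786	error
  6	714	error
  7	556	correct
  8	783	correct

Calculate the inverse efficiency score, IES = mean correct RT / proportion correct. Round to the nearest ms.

893 ms

Correct trials (n=6): 704, 738, 564, 675, 556, 783
Mean correct RT = 4020/6 = 670.0000 ms
Proportion correct = 6/8
IES = 670.0000 / (6/8) = 893.333 ms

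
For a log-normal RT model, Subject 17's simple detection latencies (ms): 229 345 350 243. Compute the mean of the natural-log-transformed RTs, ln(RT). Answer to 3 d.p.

5.657

ln(RT): 5.4337, 5.8435, 5.8579, 5.4931
Σ ln(RT) = 22.6283
Mean = 22.6283/4 = 5.65707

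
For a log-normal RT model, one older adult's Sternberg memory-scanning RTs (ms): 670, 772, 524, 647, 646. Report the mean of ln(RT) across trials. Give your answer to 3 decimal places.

ln(RT): 6.5073, 6.6490, 6.2615, 6.4723, 6.4708
Σ ln(RT) = 32.3609
Mean = 32.3609/5 = 6.47218

6.472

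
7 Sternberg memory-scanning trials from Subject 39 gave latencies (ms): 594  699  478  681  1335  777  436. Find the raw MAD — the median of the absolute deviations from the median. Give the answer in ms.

Sorted: 436, 478, 594, 681, 699, 777, 1335 → median = 681
|x − 681|: 87, 18, 203, 0, 654, 96, 245
Sorted deviations: 0, 18, 87, 96, 203, 245, 654 → MAD = 96

96 ms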